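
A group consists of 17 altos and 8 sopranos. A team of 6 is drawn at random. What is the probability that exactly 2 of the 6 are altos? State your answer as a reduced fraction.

68/1265

The sample space is all 6-subsets of the 25: C(25,6) = 177100.
Selections with exactly 2 altos: choose 2 of the 17 altos and 4 of the 8 sopranos, C(17,2)·C(8,4) = 136·70 = 9520.
Probability = 9520/177100 = 68/1265.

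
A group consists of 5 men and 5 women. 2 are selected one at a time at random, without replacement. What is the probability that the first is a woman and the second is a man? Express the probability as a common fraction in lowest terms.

Multiply the conditional probabilities at each draw: 5/10 · 5/9 = 25/90 = 5/18.

5/18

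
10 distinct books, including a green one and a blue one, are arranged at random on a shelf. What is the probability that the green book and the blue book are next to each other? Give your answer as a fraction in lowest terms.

1/5

There are 10! = 3628800 arrangements.
Treat the green book and the blue book as a block: 9! arrangements of the blocks × 2 orders within the block = 2·362880 = 725760.
Probability = 725760/3628800 = 1/5.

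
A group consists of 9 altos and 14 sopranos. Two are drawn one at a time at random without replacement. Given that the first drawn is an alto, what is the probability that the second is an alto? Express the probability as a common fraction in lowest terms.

After removing one alto, 22 remain: 8 altos and 14 sopranos.
So the probability the next is an alto is 8/22 = 4/11.

4/11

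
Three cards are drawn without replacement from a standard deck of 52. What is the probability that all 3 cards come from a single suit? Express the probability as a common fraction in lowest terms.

22/425

There are C(52,3) = 22100 possible 3-card hands.
Hands of one suit: 4 suits × C(13,3) = 4·286 = 1144.
Probability = 1144/22100 = 22/425.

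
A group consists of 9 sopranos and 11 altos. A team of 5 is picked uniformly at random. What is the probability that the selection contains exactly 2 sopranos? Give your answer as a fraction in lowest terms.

495/1292

The sample space is all 5-subsets of the 20: C(20,5) = 15504.
Selections with exactly 2 sopranos: choose 2 of the 9 sopranos and 3 of the 11 altos, C(9,2)·C(11,3) = 36·165 = 5940.
Probability = 5940/15504 = 495/1292.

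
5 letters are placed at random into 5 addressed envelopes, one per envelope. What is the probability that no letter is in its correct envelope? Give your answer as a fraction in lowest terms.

There are 5! = 120 assignments.
By inclusion-exclusion, assignments with no fixed points: C(5,0)·5! − C(5,1)·4! + C(5,2)·3! − C(5,3)·2! + C(5,4)·1! − C(5,5)·0! = 44.
Probability = 44/120 = 11/30.

11/30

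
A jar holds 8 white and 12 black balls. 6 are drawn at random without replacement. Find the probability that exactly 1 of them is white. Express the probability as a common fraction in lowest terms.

The sample space is all 6-subsets of the 20: C(20,6) = 38760.
Selections with exactly 1 white: choose 1 of the 8 white and 5 of the 12 black, C(8,1)·C(12,5) = 8·792 = 6336.
Probability = 6336/38760 = 264/1615.

264/1615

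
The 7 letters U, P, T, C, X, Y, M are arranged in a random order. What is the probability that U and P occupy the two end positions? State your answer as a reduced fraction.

1/21

There are 7! = 5040 arrangements.
Place U and P at the ends in 2 ways, arrange the remaining 5 in 5! = 120 ways: 2·120 = 240.
Probability = 240/5040 = 1/21.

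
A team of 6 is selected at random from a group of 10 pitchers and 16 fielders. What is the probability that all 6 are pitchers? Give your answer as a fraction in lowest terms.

There are C(26,6) = 230230 possible selections.
Selections with all pitchers: C(10,6) = 210.
Probability = 210/230230 = 3/3289.

3/3289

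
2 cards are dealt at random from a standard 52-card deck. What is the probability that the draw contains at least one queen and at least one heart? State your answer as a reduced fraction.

29/442

There are C(52,2) = 1326 possible draws.
By inclusion-exclusion on the complements, draws missing all queens or all hearts: C(48,2) + C(39,2) − C(36,2) = 1128 + 741 − 630 = 1239.
So draws with at least one of each: 1326 − 1239 = 87, probability 87/1326 = 29/442.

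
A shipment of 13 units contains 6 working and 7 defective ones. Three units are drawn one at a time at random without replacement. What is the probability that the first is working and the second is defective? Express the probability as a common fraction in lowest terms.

Multiply the conditional probabilities at each draw: 6/13 · 7/12 = 42/156 = 7/26.

7/26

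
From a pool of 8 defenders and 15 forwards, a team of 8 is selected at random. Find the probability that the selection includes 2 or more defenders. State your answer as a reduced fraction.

13103/14858

There are C(23,8) = 490314 ways to choose the 8.
Count the complement (fewer than 2 defenders): C(8,0)·C(15,8) + C(8,1)·C(15,7) = 6435 + 51480 = 57915.
Probability = 1 − 57915/490314 = 432399/490314 = 13103/14858.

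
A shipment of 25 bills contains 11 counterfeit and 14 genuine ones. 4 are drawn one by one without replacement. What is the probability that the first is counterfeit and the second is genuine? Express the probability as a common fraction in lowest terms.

77/300

Multiply the conditional probabilities at each draw: 11/25 · 14/24 = 154/600 = 77/300.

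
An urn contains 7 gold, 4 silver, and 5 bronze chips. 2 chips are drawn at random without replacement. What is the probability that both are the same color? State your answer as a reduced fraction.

There are C(16,2) = 120 ways to draw 2 chips.
All same color: C(7,2) + C(4,2) + C(5,2) = 21 + 6 + 10 = 37.
Probability = 37/120.

37/120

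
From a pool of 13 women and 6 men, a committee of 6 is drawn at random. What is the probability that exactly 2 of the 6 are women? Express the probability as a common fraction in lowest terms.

195/4522

The sample space is all 6-subsets of the 19: C(19,6) = 27132.
Selections with exactly 2 women: choose 2 of the 13 women and 4 of the 6 men, C(13,2)·C(6,4) = 78·15 = 1170.
Probability = 1170/27132 = 195/4522.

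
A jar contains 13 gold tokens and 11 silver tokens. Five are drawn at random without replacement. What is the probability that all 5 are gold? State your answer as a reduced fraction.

39/1288

There are C(24,5) = 42504 possible selections.
Selections with all gold: C(13,5) = 1287.
Probability = 1287/42504 = 39/1288.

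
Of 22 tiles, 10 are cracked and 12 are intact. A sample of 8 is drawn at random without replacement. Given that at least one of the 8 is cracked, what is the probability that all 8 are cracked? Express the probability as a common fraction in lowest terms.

1/7095

Work in counts. Selections with at least one cracked: C(22,8) − C(12,8) = 319770 − 495 = 319275.
Of those, selections where all 8 are cracked: C(10,8) = 45.
Conditional probability = 45/319275 = 1/7095.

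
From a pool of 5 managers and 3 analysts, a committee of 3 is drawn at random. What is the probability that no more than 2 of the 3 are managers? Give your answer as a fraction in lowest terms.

There are C(8,3) = 56 ways to choose the 3.
The complement is exactly 3 managers: C(5,3)·C(3,0) = 10.
Probability = 1 − 10/56 = 46/56 = 23/28.

23/28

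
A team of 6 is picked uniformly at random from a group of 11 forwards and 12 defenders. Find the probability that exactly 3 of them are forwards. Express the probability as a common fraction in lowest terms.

The sample space is all 6-subsets of the 23: C(23,6) = 100947.
Selections with exactly 3 forwards: choose 3 of the 11 forwards and 3 of the 12 defenders, C(11,3)·C(12,3) = 165·220 = 36300.
Probability = 36300/100947 = 1100/3059.

1100/3059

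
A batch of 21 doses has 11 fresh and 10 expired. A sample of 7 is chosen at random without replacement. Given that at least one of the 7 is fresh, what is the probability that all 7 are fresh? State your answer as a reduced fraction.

Work in counts. Selections with at least one fresh: C(21,7) − C(10,7) = 116280 − 120 = 116160.
Of those, selections where all 7 are fresh: C(11,7) = 330.
Conditional probability = 330/116160 = 1/352.

1/352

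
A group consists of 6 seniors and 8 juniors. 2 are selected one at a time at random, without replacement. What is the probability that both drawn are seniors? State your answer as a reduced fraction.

Multiply the conditional probabilities at each draw: 6/14 · 5/13 = 30/182 = 15/91.

15/91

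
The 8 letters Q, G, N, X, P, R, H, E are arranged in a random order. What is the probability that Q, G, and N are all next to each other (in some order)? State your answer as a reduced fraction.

3/28

There are 8! = 40320 arrangements.
Treat the three as one block: 6! placements × 3! orders within the block = 720·6 = 4320.
Probability = 4320/40320 = 3/28.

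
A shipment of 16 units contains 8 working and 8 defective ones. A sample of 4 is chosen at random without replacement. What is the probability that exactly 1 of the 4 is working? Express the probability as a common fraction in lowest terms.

16/65

There are C(16,4) = 1820 ways to choose 4 from 16.
Selections with exactly 1 working: choose 1 of the 8 working and 3 of the 8 defective, C(8,1)·C(8,3) = 8·56 = 448.
Probability = 448/1820 = 16/65.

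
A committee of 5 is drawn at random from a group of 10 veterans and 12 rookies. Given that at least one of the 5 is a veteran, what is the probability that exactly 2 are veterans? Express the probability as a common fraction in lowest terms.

50/129

Work in counts. Selections with at least one veteran: C(22,5) − C(12,5) = 26334 − 792 = 25542.
Of those, selections where exactly 2 are veterans: C(10,2)·C(12,3) = 45·220 = 9900.
Conditional probability = 9900/25542 = 50/129.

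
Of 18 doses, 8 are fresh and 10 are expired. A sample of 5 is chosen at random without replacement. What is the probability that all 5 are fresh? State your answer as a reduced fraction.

There are C(18,5) = 8568 possible selections.
Selections with all fresh: C(8,5) = 56.
Probability = 56/8568 = 1/153.

1/153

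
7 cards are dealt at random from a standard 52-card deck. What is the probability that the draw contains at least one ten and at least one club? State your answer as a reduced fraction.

53122231/133784560

There are C(52,7) = 133784560 possible draws.
By inclusion-exclusion on the complements, draws missing all tens or all clubs: C(48,7) + C(39,7) − C(36,7) = 73629072 + 15380937 − 8347680 = 80662329.
So draws with at least one of each: 133784560 − 80662329 = 53122231, probability 53122231/133784560.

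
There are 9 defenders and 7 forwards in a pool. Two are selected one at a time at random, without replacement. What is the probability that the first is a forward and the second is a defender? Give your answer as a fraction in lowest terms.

Multiply the conditional probabilities at each draw: 7/16 · 9/15 = 63/240 = 21/80.

21/80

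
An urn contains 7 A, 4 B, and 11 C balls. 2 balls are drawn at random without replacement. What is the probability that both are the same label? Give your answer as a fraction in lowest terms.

There are C(22,2) = 231 ways to draw 2 balls.
All same label: C(7,2) + C(4,2) + C(11,2) = 21 + 6 + 55 = 82.
Probability = 82/231.

82/231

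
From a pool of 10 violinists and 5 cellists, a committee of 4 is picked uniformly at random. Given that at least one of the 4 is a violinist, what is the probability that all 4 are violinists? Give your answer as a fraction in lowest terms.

21/136

Work in counts. Selections with at least one violinist: C(15,4) − C(5,4) = 1365 − 5 = 1360.
Of those, selections where all 4 are violinists: C(10,4) = 210.
Conditional probability = 210/1360 = 21/136.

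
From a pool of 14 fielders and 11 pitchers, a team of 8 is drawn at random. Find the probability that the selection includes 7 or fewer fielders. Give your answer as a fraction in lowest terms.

Total selections: C(25,8) = 1081575.
Favorable selections (7 or fewer fielders): C(14,0)·C(11,8) + C(14,1)·C(11,7) + C(14,2)·C(11,6) + C(14,3)·C(11,5) + C(14,4)·C(11,4) + C(14,5)·C(11,3) + C(14,6)·C(11,2) + C(14,7)·C(11,1) = 165 + 4620 + 42042 + 168168 + 330330 + 330330 + 165165 + 37752 = 1078572.
Probability = 1078572/1081575 = 32684/32775.

32684/32775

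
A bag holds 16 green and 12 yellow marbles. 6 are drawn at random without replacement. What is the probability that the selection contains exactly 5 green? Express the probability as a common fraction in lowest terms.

16/115

There are C(28,6) = 376740 ways to choose 6 from 28.
Selections with exactly 5 green: choose 5 of the 16 green and 1 of the 12 yellow, C(16,5)·C(12,1) = 4368·12 = 52416.
Probability = 52416/376740 = 16/115.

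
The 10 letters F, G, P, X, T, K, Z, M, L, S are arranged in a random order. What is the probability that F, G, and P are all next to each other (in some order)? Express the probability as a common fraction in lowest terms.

1/15

There are 10! = 3628800 arrangements.
Treat the three as one block: 8! placements × 3! orders within the block = 40320·6 = 241920.
Probability = 241920/3628800 = 1/15.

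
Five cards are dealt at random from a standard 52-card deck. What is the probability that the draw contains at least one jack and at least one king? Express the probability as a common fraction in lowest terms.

6509/64974

There are C(52,5) = 2598960 possible draws.
By inclusion-exclusion on the complements, draws missing all jacks or all kings: C(48,5) + C(48,5) − C(44,5) = 1712304 + 1712304 − 1086008 = 2338600.
So draws with at least one of each: 2598960 − 2338600 = 260360, probability 260360/2598960 = 6509/64974.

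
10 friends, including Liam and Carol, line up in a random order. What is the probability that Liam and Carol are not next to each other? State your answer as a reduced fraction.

4/5

There are 10! = 3628800 arrangements.
Arrangements with Liam and Carol adjacent: 2·9! = 725760.
So not adjacent: 3628800 − 725760 = 2903040, probability 2903040/3628800 = 4/5.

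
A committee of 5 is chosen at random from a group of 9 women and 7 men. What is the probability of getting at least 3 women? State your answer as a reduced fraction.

33/52

Total selections: C(16,5) = 4368.
Favorable selections (at least 3 women): C(9,3)·C(7,2) + C(9,4)·C(7,1) + C(9,5)·C(7,0) = 1764 + 882 + 126 = 2772.
Probability = 2772/4368 = 33/52.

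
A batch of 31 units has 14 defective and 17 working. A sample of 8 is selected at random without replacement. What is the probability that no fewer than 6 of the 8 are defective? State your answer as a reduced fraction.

There are C(31,8) = 7888725 ways to choose the 8.
Favorable selections (no fewer than 6 defective): C(14,6)·C(17,2) + C(14,7)·C(17,1) + C(14,8)·C(17,0) = 408408 + 58344 + 3003 = 469755.
Probability = 469755/7888725 = 803/13485.

803/13485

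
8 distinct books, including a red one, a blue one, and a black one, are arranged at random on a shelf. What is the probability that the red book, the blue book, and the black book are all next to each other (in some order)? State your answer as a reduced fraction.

There are 8! = 40320 arrangements.
Treat the three as one block: 6! placements × 3! orders within the block = 720·6 = 4320.
Probability = 4320/40320 = 3/28.

3/28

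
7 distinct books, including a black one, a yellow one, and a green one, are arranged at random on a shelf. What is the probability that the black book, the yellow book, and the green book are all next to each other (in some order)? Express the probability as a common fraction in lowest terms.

There are 7! = 5040 arrangements.
Treat the three as one block: 5! placements × 3! orders within the block = 120·6 = 720.
Probability = 720/5040 = 1/7.

1/7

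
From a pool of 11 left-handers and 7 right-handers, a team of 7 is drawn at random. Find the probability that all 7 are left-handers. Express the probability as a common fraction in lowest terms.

55/5304

There are C(18,7) = 31824 possible selections.
Selections with all left-handers: C(11,7) = 330.
Probability = 330/31824 = 55/5304.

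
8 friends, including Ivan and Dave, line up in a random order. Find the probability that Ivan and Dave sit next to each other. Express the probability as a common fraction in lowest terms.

1/4

There are 8! = 40320 arrangements.
Treat Ivan and Dave as a block: 7! arrangements of the blocks × 2 orders within the block = 2·5040 = 10080.
Probability = 10080/40320 = 1/4.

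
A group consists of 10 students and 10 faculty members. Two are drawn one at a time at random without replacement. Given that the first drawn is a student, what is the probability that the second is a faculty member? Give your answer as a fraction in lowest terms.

10/19

After removing one student, 19 remain: 9 students and 10 faculty members.
So the probability the next is a faculty member is 10/19.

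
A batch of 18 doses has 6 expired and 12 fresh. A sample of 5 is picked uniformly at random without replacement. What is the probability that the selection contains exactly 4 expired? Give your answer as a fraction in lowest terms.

There are C(18,5) = 8568 ways to choose 5 from 18.
Selections with exactly 4 expired: choose 4 of the 6 expired and 1 of the 12 fresh, C(6,4)·C(12,1) = 15·12 = 180.
Probability = 180/8568 = 5/238.

5/238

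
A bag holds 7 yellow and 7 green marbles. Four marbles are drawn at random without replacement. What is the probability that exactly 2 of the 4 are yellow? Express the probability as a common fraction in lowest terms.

The sample space is all 4-subsets of the 14: C(14,4) = 1001.
Selections with exactly 2 yellow: choose 2 of the 7 yellow and 2 of the 7 green, C(7,2)·C(7,2) = 21·21 = 441.
Probability = 441/1001 = 63/143.

63/143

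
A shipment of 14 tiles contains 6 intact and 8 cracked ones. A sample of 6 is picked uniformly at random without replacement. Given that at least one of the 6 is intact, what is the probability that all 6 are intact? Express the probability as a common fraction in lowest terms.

Work in counts. Selections with at least one intact: C(14,6) − C(8,6) = 3003 − 28 = 2975.
Of those, selections where all 6 are intact: C(6,6) = 1.
Conditional probability = 1/2975.

1/2975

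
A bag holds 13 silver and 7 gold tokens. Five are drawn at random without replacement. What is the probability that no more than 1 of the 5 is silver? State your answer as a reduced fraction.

7/228

Total selections: C(20,5) = 15504.
Favorable selections (no more than 1 silver): C(13,0)·C(7,5) + C(13,1)·C(7,4) = 21 + 455 = 476.
Probability = 476/15504 = 7/228.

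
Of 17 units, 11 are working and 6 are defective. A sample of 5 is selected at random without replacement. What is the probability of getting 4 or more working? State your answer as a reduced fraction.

1221/3094

There are C(17,5) = 6188 ways to choose the 5.
Favorable selections (4 or more working): C(11,4)·C(6,1) + C(11,5)·C(6,0) = 1980 + 462 = 2442.
Probability = 2442/6188 = 1221/3094.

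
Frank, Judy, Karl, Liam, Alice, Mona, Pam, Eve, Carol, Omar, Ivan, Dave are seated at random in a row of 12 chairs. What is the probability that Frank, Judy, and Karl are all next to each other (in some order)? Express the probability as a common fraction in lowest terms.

1/22

There are 12! = 479001600 arrangements.
Treat the three as one block: 10! placements × 3! orders within the block = 3628800·6 = 21772800.
Probability = 21772800/479001600 = 1/22.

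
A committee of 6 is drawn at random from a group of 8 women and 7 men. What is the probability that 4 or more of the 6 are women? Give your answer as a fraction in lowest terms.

Total selections: C(15,6) = 5005.
Favorable selections (4 or more women): C(8,4)·C(7,2) + C(8,5)·C(7,1) + C(8,6)·C(7,0) = 1470 + 392 + 28 = 1890.
Probability = 1890/5005 = 54/143.

54/143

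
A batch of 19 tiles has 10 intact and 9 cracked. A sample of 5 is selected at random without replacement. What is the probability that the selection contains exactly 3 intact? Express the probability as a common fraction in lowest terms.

Total number of selections: C(19,5) = 11628.
Selections with exactly 3 intact: choose 3 of the 10 intact and 2 of the 9 cracked, C(10,3)·C(9,2) = 120·36 = 4320.
Probability = 4320/11628 = 120/323.

120/323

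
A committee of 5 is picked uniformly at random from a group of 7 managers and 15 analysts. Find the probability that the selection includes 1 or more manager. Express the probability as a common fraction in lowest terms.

Total selections: C(22,5) = 26334.
The complement is all 5 are analysts: C(15,5) = 3003.
Probability = 1 − 3003/26334 = 23331/26334 = 101/114.

101/114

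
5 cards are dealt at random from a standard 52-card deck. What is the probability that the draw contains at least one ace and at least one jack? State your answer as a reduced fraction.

There are C(52,5) = 2598960 possible draws.
By inclusion-exclusion on the complements, draws missing all aces or all jacks: C(48,5) + C(48,5) − C(44,5) = 1712304 + 1712304 − 1086008 = 2338600.
So draws with at least one of each: 2598960 − 2338600 = 260360, probability 260360/2598960 = 6509/64974.

6509/64974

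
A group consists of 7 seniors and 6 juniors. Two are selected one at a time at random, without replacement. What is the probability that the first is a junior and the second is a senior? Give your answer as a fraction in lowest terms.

7/26

Multiply the conditional probabilities at each draw: 6/13 · 7/12 = 42/156 = 7/26.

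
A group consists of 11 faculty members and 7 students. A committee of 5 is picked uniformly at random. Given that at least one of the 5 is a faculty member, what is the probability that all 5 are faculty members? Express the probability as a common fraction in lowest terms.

Work in counts. Selections with at least one faculty member: C(18,5) − C(7,5) = 8568 − 21 = 8547.
Of those, selections where all 5 are faculty members: C(11,5) = 462.
Conditional probability = 462/8547 = 2/37.

2/37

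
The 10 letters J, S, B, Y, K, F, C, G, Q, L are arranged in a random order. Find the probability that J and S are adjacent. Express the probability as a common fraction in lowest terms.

There are 10! = 3628800 arrangements.
Treat J and S as a block: 9! arrangements of the blocks × 2 orders within the block = 2·362880 = 725760.
Probability = 725760/3628800 = 1/5.

1/5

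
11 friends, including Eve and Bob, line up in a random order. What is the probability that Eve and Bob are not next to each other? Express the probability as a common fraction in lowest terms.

There are 11! = 39916800 arrangements.
Arrangements with Eve and Bob adjacent: 2·10! = 7257600.
So not adjacent: 39916800 − 7257600 = 32659200, probability 32659200/39916800 = 9/11.

9/11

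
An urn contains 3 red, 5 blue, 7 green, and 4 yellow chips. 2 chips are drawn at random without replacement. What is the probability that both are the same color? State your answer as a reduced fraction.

There are C(19,2) = 171 ways to draw 2 chips.
All same color: C(3,2) + C(5,2) + C(7,2) + C(4,2) = 3 + 10 + 21 + 6 = 40.
Probability = 40/171.

40/171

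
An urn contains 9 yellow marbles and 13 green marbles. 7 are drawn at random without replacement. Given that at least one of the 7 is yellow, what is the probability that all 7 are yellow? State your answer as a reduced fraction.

3/14069

Work in counts. Selections with at least one yellow: C(22,7) − C(13,7) = 170544 − 1716 = 168828.
Of those, selections where all 7 are yellow: C(9,7) = 36.
Conditional probability = 36/168828 = 3/14069.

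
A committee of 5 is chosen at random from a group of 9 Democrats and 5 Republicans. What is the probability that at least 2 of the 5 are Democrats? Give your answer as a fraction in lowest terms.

978/1001

Total selections: C(14,5) = 2002.
Count the complement (fewer than 2 Democrats): C(9,0)·C(5,5) + C(9,1)·C(5,4) = 1 + 45 = 46.
Probability = 1 − 46/2002 = 1956/2002 = 978/1001.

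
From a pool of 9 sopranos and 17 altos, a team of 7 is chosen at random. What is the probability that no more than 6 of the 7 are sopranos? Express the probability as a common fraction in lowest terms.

Total selections: C(26,7) = 657800.
Favorable selections (no more than 6 sopranos): C(9,0)·C(17,7) + C(9,1)·C(17,6) + C(9,2)·C(17,5) + C(9,3)·C(17,4) + C(9,4)·C(17,3) + C(9,5)·C(17,2) + C(9,6)·C(17,1) = 19448 + 111384 + 222768 + 199920 + 85680 + 17136 + 1428 = 657764.
Probability = 657764/657800 = 164441/164450.

164441/164450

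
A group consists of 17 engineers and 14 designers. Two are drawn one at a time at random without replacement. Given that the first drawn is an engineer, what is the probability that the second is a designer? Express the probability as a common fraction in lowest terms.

After removing one engineer, 30 remain: 16 engineers and 14 designers.
So the probability the next is a designer is 14/30 = 7/15.

7/15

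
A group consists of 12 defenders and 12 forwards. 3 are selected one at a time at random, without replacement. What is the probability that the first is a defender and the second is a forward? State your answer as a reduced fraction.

Multiply the conditional probabilities at each draw: 12/24 · 12/23 = 144/552 = 6/23.

6/23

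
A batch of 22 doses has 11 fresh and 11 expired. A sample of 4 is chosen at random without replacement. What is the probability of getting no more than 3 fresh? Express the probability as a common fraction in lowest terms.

127/133

Total selections: C(22,4) = 7315.
The complement is exactly 4 fresh: C(11,4)·C(11,0) = 330.
Probability = 1 − 330/7315 = 6985/7315 = 127/133.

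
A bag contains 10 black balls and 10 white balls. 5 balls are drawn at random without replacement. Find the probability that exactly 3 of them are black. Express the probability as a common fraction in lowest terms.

225/646

There are C(20,5) = 15504 ways to choose 5 from 20.
Selections with exactly 3 black: choose 3 of the 10 black and 2 of the 10 white, C(10,3)·C(10,2) = 120·45 = 5400.
Probability = 5400/15504 = 225/646.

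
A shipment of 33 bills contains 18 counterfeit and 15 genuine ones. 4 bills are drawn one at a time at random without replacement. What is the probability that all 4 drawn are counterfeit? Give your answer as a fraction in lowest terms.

51/682

Multiply the conditional probabilities at each draw: 18/33 · 17/32 · 16/31 · 15/30 = 73440/982080 = 51/682.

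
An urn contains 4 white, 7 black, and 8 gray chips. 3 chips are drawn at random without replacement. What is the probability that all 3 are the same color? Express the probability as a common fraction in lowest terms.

There are C(19,3) = 969 ways to draw 3 chips.
All same color: C(4,3) + C(7,3) + C(8,3) = 4 + 35 + 56 = 95.
Probability = 95/969 = 5/51.

5/51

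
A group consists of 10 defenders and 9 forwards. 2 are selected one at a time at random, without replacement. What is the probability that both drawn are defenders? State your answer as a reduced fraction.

5/19

Multiply the conditional probabilities at each draw: 10/19 · 9/18 = 90/342 = 5/19.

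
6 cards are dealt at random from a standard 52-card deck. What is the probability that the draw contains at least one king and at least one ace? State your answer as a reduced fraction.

718637/5089630

There are C(52,6) = 20358520 possible draws.
By inclusion-exclusion on the complements, draws missing all kings or all aces: C(48,6) + C(48,6) − C(44,6) = 12271512 + 12271512 − 7059052 = 17483972.
So draws with at least one of each: 20358520 − 17483972 = 2874548, probability 2874548/20358520 = 718637/5089630.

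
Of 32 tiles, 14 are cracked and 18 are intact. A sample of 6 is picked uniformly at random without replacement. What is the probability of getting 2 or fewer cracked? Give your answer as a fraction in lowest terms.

There are C(32,6) = 906192 ways to choose the 6.
Favorable selections (2 or fewer cracked): C(14,0)·C(18,6) + C(14,1)·C(18,5) + C(14,2)·C(18,4) = 18564 + 119952 + 278460 = 416976.
Probability = 416976/906192 = 1241/2697.

1241/2697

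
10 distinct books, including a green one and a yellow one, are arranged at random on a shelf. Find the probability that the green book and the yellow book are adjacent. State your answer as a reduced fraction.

1/5

There are 10! = 3628800 arrangements.
Treat the green book and the yellow book as a block: 9! arrangements of the blocks × 2 orders within the block = 2·362880 = 725760.
Probability = 725760/3628800 = 1/5.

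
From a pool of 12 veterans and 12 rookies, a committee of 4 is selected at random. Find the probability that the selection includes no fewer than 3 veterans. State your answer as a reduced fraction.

Total selections: C(24,4) = 10626.
Favorable selections (no fewer than 3 veterans): C(12,3)·C(12,1) + C(12,4)·C(12,0) = 2640 + 495 = 3135.
Probability = 3135/10626 = 95/322.

95/322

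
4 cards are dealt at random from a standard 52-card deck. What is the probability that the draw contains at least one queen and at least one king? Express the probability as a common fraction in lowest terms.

1332/20825

There are C(52,4) = 270725 possible draws.
By inclusion-exclusion on the complements, draws missing all queens or all kings: C(48,4) + C(48,4) − C(44,4) = 194580 + 194580 − 135751 = 253409.
So draws with at least one of each: 270725 − 253409 = 17316, probability 17316/270725 = 1332/20825.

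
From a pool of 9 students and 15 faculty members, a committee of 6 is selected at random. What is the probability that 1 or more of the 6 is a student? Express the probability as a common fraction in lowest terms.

Total selections: C(24,6) = 134596.
The complement is all 6 are faculty members: C(15,6) = 5005.
Probability = 1 − 5005/134596 = 129591/134596 = 1683/1748.

1683/1748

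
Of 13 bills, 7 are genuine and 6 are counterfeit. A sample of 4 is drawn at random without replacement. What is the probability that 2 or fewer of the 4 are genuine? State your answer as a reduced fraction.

94/143

There are C(13,4) = 715 ways to choose the 4.
Count the complement (more than 2 genuine): C(7,3)·C(6,1) + C(7,4)·C(6,0) = 210 + 35 = 245.
Probability = 1 − 245/715 = 470/715 = 94/143.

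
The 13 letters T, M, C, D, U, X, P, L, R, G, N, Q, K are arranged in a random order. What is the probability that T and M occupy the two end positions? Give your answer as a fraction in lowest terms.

1/78

There are 13! = 6227020800 arrangements.
Place T and M at the ends in 2 ways, arrange the remaining 11 in 11! = 39916800 ways: 2·39916800 = 79833600.
Probability = 79833600/6227020800 = 1/78.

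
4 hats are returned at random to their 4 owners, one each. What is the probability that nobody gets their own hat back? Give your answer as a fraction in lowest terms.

There are 4! = 24 assignments.
By inclusion-exclusion, assignments with no fixed points: C(4,0)·4! − C(4,1)·3! + C(4,2)·2! − C(4,3)·1! + C(4,4)·0! = 9.
Probability = 9/24 = 3/8.

3/8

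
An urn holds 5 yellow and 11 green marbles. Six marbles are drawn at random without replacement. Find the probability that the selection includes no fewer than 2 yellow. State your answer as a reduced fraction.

There are C(16,6) = 8008 ways to choose the 6.
Count the complement (fewer than 2 yellow): C(5,0)·C(11,6) + C(5,1)·C(11,5) = 462 + 2310 = 2772.
Probability = 1 − 2772/8008 = 5236/8008 = 17/26.

17/26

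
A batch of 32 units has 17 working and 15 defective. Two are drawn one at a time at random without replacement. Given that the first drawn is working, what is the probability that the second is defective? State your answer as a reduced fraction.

After removing one working, 31 remain: 16 working and 15 defective.
So the probability the next is defective is 15/31.

15/31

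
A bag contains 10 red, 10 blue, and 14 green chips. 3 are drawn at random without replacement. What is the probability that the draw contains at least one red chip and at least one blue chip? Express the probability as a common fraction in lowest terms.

575/1496

There are C(34,3) = 5984 possible draws.
By inclusion-exclusion on the complements, draws missing all red or all blue: C(24,3) + C(24,3) − C(14,3) = 2024 + 2024 − 364 = 3684.
So draws with at least one of each: 5984 − 3684 = 2300, probability 2300/5984 = 575/1496.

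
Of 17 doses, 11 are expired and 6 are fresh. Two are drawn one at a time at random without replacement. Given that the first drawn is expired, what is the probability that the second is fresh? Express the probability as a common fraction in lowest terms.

3/8

After removing one expired, 16 remain: 10 expired and 6 fresh.
So the probability the next is fresh is 6/16 = 3/8.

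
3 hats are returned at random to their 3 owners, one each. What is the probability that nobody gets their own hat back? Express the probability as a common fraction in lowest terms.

1/3

There are 3! = 6 assignments.
By inclusion-exclusion, assignments with no fixed points: C(3,0)·3! − C(3,1)·2! + C(3,2)·1! − C(3,3)·0! = 2.
Probability = 2/6 = 1/3.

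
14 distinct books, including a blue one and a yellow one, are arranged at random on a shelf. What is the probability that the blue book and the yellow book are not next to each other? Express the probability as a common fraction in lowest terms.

6/7

There are 14! = 87178291200 arrangements.
Arrangements with the blue book and the yellow book adjacent: 2·13! = 12454041600.
So not adjacent: 87178291200 − 12454041600 = 74724249600, probability 74724249600/87178291200 = 6/7.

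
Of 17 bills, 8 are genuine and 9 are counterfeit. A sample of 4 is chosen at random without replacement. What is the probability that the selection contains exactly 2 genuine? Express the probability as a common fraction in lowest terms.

36/85

There are C(17,4) = 2380 ways to choose 4 from 17.
Selections with exactly 2 genuine: choose 2 of the 8 genuine and 2 of the 9 counterfeit, C(8,2)·C(9,2) = 28·36 = 1008.
Probability = 1008/2380 = 36/85.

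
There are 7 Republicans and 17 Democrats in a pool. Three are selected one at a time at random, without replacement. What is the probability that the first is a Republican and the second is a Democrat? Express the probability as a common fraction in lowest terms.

Multiply the conditional probabilities at each draw: 7/24 · 17/23 = 119/552.

119/552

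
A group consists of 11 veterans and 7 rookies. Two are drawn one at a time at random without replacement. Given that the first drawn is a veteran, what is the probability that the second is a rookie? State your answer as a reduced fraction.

After removing one veteran, 17 remain: 10 veterans and 7 rookies.
So the probability the next is a rookie is 7/17.

7/17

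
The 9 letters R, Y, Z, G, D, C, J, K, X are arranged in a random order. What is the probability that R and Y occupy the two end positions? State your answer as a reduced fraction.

There are 9! = 362880 arrangements.
Place R and Y at the ends in 2 ways, arrange the remaining 7 in 7! = 5040 ways: 2·5040 = 10080.
Probability = 10080/362880 = 1/36.

1/36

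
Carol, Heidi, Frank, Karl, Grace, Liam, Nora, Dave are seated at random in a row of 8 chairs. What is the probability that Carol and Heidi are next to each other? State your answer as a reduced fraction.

There are 8! = 40320 arrangements.
Treat Carol and Heidi as a block: 7! arrangements of the blocks × 2 orders within the block = 2·5040 = 10080.
Probability = 10080/40320 = 1/4.

1/4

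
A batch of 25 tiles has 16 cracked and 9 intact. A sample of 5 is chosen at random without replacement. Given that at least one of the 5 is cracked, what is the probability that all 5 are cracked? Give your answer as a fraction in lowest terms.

Work in counts. Selections with at least one cracked: C(25,5) − C(9,5) = 53130 − 126 = 53004.
Of those, selections where all 5 are cracked: C(16,5) = 4368.
Conditional probability = 4368/53004 = 52/631.

52/631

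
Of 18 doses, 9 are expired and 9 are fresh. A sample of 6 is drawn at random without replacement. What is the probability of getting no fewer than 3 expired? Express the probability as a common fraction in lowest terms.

Total selections: C(18,6) = 18564.
Count the complement (fewer than 3 expired): C(9,0)·C(9,6) + C(9,1)·C(9,5) + C(9,2)·C(9,4) = 84 + 1134 + 4536 = 5754.
Probability = 1 − 5754/18564 = 12810/18564 = 305/442.

305/442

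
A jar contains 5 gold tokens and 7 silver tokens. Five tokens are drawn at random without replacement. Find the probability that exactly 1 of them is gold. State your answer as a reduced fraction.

Total number of selections: C(12,5) = 792.
Selections with exactly 1 gold: choose 1 of the 5 gold and 4 of the 7 silver, C(5,1)·C(7,4) = 5·35 = 175.
Probability = 175/792.

175/792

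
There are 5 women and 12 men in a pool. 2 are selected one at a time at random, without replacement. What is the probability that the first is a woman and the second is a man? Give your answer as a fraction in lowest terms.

Multiply the conditional probabilities at each draw: 5/17 · 12/16 = 60/272 = 15/68.

15/68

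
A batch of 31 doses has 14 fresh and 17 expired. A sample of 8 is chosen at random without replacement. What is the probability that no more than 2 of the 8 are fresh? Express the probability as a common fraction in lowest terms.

There are C(31,8) = 7888725 ways to choose the 8.
Favorable selections (no more than 2 fresh): C(14,0)·C(17,8) + C(14,1)·C(17,7) + C(14,2)·C(17,6) = 24310 + 272272 + 1126216 = 1422798.
Probability = 1422798/7888725 = 1258/6975.

1258/6975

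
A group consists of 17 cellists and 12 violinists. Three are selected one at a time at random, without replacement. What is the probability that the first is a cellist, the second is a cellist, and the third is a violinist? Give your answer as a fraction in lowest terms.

272/1827

Multiply the conditional probabilities at each draw: 17/29 · 16/28 · 12/27 = 3264/21924 = 272/1827.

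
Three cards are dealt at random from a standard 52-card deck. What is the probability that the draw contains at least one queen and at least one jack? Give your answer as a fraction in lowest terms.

There are C(52,3) = 22100 possible draws.
By inclusion-exclusion on the complements, draws missing all queens or all jacks: C(48,3) + C(48,3) − C(44,3) = 17296 + 17296 − 13244 = 21348.
So draws with at least one of each: 22100 − 21348 = 752, probability 752/22100 = 188/5525.

188/5525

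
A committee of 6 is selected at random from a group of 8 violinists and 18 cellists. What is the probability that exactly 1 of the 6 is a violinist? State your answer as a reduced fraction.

The sample space is all 6-subsets of the 26: C(26,6) = 230230.
Selections with exactly 1 violinist: choose 1 of the 8 violinists and 5 of the 18 cellists, C(8,1)·C(18,5) = 8·8568 = 68544.
Probability = 68544/230230 = 4896/16445.

4896/16445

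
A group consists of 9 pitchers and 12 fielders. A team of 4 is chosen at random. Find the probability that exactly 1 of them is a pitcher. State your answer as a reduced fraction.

44/133

There are C(21,4) = 5985 ways to choose 4 from 21.
Selections with exactly 1 pitcher: choose 1 of the 9 pitchers and 3 of the 12 fielders, C(9,1)·C(12,3) = 9·220 = 1980.
Probability = 1980/5985 = 44/133.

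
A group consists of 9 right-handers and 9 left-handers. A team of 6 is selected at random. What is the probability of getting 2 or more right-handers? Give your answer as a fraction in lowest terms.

413/442

There are C(18,6) = 18564 ways to choose the 6.
Count the complement (fewer than 2 right-handers): C(9,0)·C(9,6) + C(9,1)·C(9,5) = 84 + 1134 = 1218.
Probability = 1 − 1218/18564 = 17346/18564 = 413/442.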